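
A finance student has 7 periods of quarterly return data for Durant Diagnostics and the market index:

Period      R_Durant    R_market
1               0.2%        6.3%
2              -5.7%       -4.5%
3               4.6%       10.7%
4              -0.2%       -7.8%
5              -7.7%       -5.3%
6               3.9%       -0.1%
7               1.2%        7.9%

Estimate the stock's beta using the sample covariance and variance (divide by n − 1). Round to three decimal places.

Mean R_i = (0.2 − 5.7 + 4.6 − 0.2 − 7.7 + 3.9 + 1.2) / 7 = -0.5286%
Mean R_m = (6.3 − 4.5 + 10.7 − 7.8 − 5.3 − 0.1 + 7.9) / 7 = 1.0286%
Σ(R_i − R̄_i)(R_m − R̄_m) = 131.3957  ⇒  Cov = 131.3957 / 6 = 21.8993
Σ(R_m − R̄_m)² = 318.3743  ⇒  Var(R_m) = 318.3743 / 6 = 53.0624
β = Cov / Var(R_m) = 21.8993 / 53.0624 = 0.4127

0.413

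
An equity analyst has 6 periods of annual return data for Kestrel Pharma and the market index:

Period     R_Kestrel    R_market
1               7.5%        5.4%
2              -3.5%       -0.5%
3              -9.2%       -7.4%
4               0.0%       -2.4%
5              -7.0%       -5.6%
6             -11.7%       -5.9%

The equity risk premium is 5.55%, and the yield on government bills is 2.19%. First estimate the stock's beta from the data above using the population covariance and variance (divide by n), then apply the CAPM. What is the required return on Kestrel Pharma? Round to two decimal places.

9.83%

Mean R_i = (7.5 − 3.5 − 9.2 + 0.0 − 7.0 − 11.7) / 6 = -3.9833%
Mean R_m = (5.4 − 0.5 − 7.4 − 2.4 − 5.6 − 5.9) / 6 = -2.7333%
Σ(R_i − R̄_i)(R_m − R̄_m) = 153.2333  ⇒  Cov = 153.2333 / 6 = 25.5389
Σ(R_m − R̄_m)² = 111.2733  ⇒  Var(R_m) = 111.2733 / 6 = 18.5456
β = Cov / Var(R_m) = 25.5389 / 18.5456 = 1.3771
E(R) = R_f + β × MRP = 2.19% + 1.3771 × 5.55% = 9.83%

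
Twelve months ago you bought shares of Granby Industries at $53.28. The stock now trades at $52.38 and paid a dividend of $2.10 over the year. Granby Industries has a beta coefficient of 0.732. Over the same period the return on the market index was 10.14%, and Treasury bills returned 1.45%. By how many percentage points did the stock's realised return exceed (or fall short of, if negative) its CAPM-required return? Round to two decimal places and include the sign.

-5.56%

Realised HPR = (P1 + D1 − P0) / P0 = (52.38 + 2.10 − 53.28) / 53.28 = 1.20 / 53.28 = 2.2523%
MRP = 10.14% − 1.45% = 8.69%
CAPM required = R_f + β·MRP = 1.45% + 0.732 × 8.69% = 7.81108%
α = realised − required = 2.2523% − 7.81108% = -5.56%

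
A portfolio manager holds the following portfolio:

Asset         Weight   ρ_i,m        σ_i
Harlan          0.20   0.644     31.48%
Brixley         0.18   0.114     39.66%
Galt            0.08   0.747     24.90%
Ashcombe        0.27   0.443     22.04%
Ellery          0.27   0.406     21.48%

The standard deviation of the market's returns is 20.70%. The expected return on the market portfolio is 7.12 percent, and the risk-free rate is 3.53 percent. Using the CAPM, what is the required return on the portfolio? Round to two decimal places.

β_Harlan = 0.644 × 31.48% / 20.70% = 0.9794
β_Brixley = 0.114 × 39.66% / 20.70% = 0.2184
β_Galt = 0.747 × 24.90% / 20.70% = 0.8986
β_Ashcombe = 0.443 × 22.04% / 20.70% = 0.4717
β_Ellery = 0.406 × 21.48% / 20.70% = 0.4213
β_P = Σ w_i β_i = 0.20×0.9794 + 0.18×0.2184 + 0.08×0.8986 + 0.27×0.4717 + 0.27×0.4213 = 0.5482
MRP = 7.12% − 3.53% = 3.59%
E(R_P) = R_f + β_P × MRP = 3.53% + 0.5482 × 3.59% = 5.50%

5.50%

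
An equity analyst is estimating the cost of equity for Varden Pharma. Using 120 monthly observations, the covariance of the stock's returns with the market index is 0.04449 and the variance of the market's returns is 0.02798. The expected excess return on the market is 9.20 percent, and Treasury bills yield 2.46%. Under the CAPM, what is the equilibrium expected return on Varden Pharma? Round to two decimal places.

β = Cov(R_i, R_m) / Var(R_m) = 0.04449 / 0.02798 = 1.5901
E(R) = R_f + β × MRP = 2.46% + 1.5901 × 9.20% = 17.09%

17.09%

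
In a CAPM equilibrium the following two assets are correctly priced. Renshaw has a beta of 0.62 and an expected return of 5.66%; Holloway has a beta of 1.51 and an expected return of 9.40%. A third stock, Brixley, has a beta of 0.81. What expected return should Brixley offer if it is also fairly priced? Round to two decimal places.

MRP (SML slope) = (9.40% − 5.66%) / (1.51 − 0.62) = 3.74% / 0.89 = 4.2022%
R_f (intercept) = 5.66% − 0.62 × 4.2022% = 3.0546%
E(R_Brixley) = R_f + β × MRP = 3.0546% + 0.81 × 4.2022% = 6.46%

6.46%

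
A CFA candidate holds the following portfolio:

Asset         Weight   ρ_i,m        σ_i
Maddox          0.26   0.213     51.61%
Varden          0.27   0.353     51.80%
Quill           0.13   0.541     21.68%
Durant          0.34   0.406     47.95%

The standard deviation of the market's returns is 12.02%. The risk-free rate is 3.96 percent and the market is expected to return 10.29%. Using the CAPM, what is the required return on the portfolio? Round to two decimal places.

β_Maddox = 0.213 × 51.61% / 12.02% = 0.9146
β_Varden = 0.353 × 51.80% / 12.02% = 1.5212
β_Quill = 0.541 × 21.68% / 12.02% = 0.9758
β_Durant = 0.406 × 47.95% / 12.02% = 1.6196
β_P = Σ w_i β_i = 0.26×0.9146 + 0.27×1.5212 + 0.13×0.9758 + 0.34×1.6196 = 1.3260
MRP = 10.29% − 3.96% = 6.33%
E(R_P) = R_f + β_P × MRP = 3.96% + 1.3260 × 6.33% = 12.35%

12.35%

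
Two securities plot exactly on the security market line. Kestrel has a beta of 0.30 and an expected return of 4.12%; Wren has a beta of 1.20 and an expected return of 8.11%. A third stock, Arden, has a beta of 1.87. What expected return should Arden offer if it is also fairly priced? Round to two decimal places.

11.08%

MRP (SML slope) = (8.11% − 4.12%) / (1.20 − 0.30) = 3.99% / 0.90 = 4.4333%
R_f (intercept) = 4.12% − 0.30 × 4.4333% = 2.7900%
E(R_Arden) = R_f + β × MRP = 2.7900% + 1.87 × 4.4333% = 11.08%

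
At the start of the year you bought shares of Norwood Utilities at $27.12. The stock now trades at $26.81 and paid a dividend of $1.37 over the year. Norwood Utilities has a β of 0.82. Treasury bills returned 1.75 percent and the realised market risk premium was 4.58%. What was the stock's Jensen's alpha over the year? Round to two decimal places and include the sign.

Realised HPR = (P1 + D1 − P0) / P0 = (26.81 + 1.37 − 27.12) / 27.12 = 1.06 / 27.12 = 3.9086%
CAPM required = R_f + β·MRP = 1.75% + 0.82 × 4.58% = 5.5056%
α = realised − required = 3.9086% − 5.5056% = -1.60%

-1.60%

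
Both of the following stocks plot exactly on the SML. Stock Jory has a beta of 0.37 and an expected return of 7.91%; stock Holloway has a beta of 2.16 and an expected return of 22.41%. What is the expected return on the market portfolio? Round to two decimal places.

13.01%

Both satisfy E(R) = R_f + β·MRP, so the slope of the SML is
MRP = (22.41% − 7.91%) / (2.16 − 0.37) = 14.50% / 1.79 = 8.1006%
R_f = E(R_Jory) − β_Jory·MRP = 7.91% − 0.37 × 8.1006% = 4.9128%
E(R_m) = R_f + MRP = 4.9128% + 8.1006% = 13.01%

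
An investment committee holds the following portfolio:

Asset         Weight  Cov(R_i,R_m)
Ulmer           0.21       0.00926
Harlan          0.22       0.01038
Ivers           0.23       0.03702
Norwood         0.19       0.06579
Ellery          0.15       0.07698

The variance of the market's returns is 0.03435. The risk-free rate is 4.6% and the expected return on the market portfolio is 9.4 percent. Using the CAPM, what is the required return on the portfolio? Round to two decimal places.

9.74%

β_Ulmer = 0.00926 / 0.03435 = 0.2696
β_Harlan = 0.01038 / 0.03435 = 0.3022
β_Ivers = 0.03702 / 0.03435 = 1.0777
β_Norwood = 0.06579 / 0.03435 = 1.9153
β_Ellery = 0.07698 / 0.03435 = 2.2410
β_P = Σ w_i β_i = 0.21×0.2696 + 0.22×0.3022 + 0.23×1.0777 + 0.19×1.9153 + 0.15×2.2410 = 1.0710
MRP = 9.4% − 4.6% = 4.80%
E(R_P) = R_f + β_P × MRP = 4.6% + 1.0710 × 4.8% = 9.74%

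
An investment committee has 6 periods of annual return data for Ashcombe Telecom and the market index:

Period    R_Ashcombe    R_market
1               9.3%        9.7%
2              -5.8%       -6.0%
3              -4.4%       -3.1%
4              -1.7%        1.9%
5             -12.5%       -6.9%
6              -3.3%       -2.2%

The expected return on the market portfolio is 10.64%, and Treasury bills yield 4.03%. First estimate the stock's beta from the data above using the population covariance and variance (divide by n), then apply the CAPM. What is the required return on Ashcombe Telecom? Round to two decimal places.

Mean R_i = (9.3 − 5.8 − 4.4 − 1.7 − 12.5 − 3.3) / 6 = -3.0667%
Mean R_m = (9.7 − 6.0 − 3.1 + 1.9 − 6.9 − 2.2) / 6 = -1.1000%
Σ(R_i − R̄_i)(R_m − R̄_m) = 208.6900  ⇒  Cov = 208.6900 / 6 = 34.7817
Σ(R_m − R̄_m)² = 188.5000  ⇒  Var(R_m) = 188.5000 / 6 = 31.4167
β = Cov / Var(R_m) = 34.7817 / 31.4167 = 1.1071
MRP = 10.64% − 4.03% = 6.61%
E(R) = R_f + β × MRP = 4.03% + 1.1071 × 6.61% = 11.35%

11.35%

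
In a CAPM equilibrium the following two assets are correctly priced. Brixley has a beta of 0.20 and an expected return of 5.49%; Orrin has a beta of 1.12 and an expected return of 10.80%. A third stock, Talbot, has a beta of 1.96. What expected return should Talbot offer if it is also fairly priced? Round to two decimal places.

MRP (SML slope) = (10.80% − 5.49%) / (1.12 − 0.20) = 5.31% / 0.92 = 5.7717%
R_f (intercept) = 5.49% − 0.20 × 5.7717% = 4.3357%
E(R_Talbot) = R_f + β × MRP = 4.3357% + 1.96 × 5.7717% = 15.65%

15.65%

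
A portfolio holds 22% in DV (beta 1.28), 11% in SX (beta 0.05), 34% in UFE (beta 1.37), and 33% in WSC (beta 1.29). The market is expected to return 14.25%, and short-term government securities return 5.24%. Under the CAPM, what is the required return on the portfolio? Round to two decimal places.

β_P = Σ w_i β_i = 0.22×1.28 + 0.11×0.05 + 0.34×1.37 + 0.33×1.29 = 1.1786
MRP = 14.25% − 5.24% = 9.01%
E(R_P) = R_f + β_P × MRP = 5.24% + 1.1786 × 9.01% = 15.86%

15.86%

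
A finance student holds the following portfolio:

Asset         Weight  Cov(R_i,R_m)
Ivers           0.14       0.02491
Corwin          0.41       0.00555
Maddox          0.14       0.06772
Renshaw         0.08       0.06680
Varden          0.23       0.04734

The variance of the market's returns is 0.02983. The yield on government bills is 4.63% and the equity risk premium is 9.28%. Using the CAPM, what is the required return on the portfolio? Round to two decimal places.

β_Ivers = 0.02491 / 0.02983 = 0.8351
β_Corwin = 0.00555 / 0.02983 = 0.1861
β_Maddox = 0.06772 / 0.02983 = 2.2702
β_Renshaw = 0.06680 / 0.02983 = 2.2394
β_Varden = 0.04734 / 0.02983 = 1.5870
β_P = Σ w_i β_i = 0.14×0.8351 + 0.41×0.1861 + 0.14×2.2702 + 0.08×2.2394 + 0.23×1.5870 = 1.0552
E(R_P) = R_f + β_P × MRP = 4.63% + 1.0552 × 9.28% = 14.42%

14.42%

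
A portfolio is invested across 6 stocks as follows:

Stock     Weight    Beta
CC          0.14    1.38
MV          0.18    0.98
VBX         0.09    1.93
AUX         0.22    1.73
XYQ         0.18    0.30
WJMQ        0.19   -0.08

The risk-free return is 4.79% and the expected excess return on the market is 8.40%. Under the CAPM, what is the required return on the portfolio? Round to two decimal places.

β_P = Σ w_i β_i = 0.14×1.38 + 0.18×0.98 + 0.09×1.93 + 0.22×1.73 + 0.18×0.30 + 0.19×-0.08 = 0.9627
E(R_P) = R_f + β_P × MRP = 4.79% + 0.9627 × 8.40% = 12.88%

12.88%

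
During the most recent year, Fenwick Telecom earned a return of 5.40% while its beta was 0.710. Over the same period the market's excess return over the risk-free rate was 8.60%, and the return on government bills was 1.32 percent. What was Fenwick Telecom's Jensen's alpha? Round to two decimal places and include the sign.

-2.03%

CAPM benchmark = R_f + β(R_m − R_f) = 1.32% + 0.710 × 8.60% = 7.42600%
α = actual − benchmark = 5.40% − 7.42600% = -2.03%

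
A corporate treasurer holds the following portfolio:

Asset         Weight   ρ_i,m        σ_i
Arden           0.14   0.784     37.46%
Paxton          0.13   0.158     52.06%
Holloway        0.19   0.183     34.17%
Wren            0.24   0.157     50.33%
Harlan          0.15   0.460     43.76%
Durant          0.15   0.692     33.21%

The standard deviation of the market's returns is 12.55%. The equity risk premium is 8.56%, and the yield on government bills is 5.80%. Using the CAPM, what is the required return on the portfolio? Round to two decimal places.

15.85%

β_Arden = 0.784 × 37.46% / 12.55% = 2.3401
β_Paxton = 0.158 × 52.06% / 12.55% = 0.6554
β_Holloway = 0.183 × 34.17% / 12.55% = 0.4983
β_Wren = 0.157 × 50.33% / 12.55% = 0.6296
β_Harlan = 0.460 × 43.76% / 12.55% = 1.6040
β_Durant = 0.692 × 33.21% / 12.55% = 1.8312
β_P = Σ w_i β_i = 0.14×2.3401 + 0.13×0.6554 + 0.19×0.4983 + 0.24×0.6296 + 0.15×1.6040 + 0.15×1.8312 = 1.1739
E(R_P) = R_f + β_P × MRP = 5.80% + 1.1739 × 8.56% = 15.85%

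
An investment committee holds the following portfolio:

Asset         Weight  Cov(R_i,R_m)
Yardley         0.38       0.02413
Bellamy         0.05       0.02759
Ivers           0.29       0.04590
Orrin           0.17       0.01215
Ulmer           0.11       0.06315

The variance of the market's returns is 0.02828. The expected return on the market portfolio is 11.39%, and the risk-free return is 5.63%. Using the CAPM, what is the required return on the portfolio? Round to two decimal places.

12.33%

β_Yardley = 0.02413 / 0.02828 = 0.8533
β_Bellamy = 0.02759 / 0.02828 = 0.9756
β_Ivers = 0.04590 / 0.02828 = 1.6231
β_Orrin = 0.01215 / 0.02828 = 0.4296
β_Ulmer = 0.06315 / 0.02828 = 2.2330
β_P = Σ w_i β_i = 0.38×0.8533 + 0.05×0.9756 + 0.29×1.6231 + 0.17×0.4296 + 0.11×2.2330 = 1.1624
MRP = 11.39% − 5.63% = 5.76%
E(R_P) = R_f + β_P × MRP = 5.63% + 1.1624 × 5.76% = 12.33%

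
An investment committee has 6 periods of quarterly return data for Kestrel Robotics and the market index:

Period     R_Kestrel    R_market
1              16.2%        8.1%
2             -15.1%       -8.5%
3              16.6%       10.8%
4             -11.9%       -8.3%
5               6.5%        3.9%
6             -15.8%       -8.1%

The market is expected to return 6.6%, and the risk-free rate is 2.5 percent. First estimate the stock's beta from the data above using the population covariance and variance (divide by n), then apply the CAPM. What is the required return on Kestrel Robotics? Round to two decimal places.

Mean R_i = (16.2 − 15.1 + 16.6 − 11.9 + 6.5 − 15.8) / 6 = -0.5833%
Mean R_m = (8.1 − 8.5 + 10.8 − 8.3 + 3.9 − 8.1) / 6 = -0.3500%
Σ(R_i − R̄_i)(R_m − R̄_m) = 689.7250  ⇒  Cov = 689.7250 / 6 = 114.9542
Σ(R_m − R̄_m)² = 403.4750  ⇒  Var(R_m) = 403.4750 / 6 = 67.2458
β = Cov / Var(R_m) = 114.9542 / 67.2458 = 1.7095
MRP = 6.6% − 2.5% = 4.10%
E(R) = R_f + β × MRP = 2.5% + 1.7095 × 4.1% = 9.51%

9.51%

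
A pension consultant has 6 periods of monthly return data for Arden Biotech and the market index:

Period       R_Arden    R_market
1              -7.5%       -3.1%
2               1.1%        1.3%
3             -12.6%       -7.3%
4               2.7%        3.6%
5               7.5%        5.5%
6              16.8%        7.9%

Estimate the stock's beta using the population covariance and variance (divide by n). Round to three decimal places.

1.814

Mean R_i = (-7.5 + 1.1 − 12.6 + 2.7 + 7.5 + 16.8) / 6 = 1.3333%
Mean R_m = (-3.1 + 1.3 − 7.3 + 3.6 + 5.5 + 7.9) / 6 = 1.3167%
Σ(R_i − R̄_i)(R_m − R̄_m) = 289.8167  ⇒  Cov = 289.8167 / 6 = 48.3028
Σ(R_m − R̄_m)² = 159.8083  ⇒  Var(R_m) = 159.8083 / 6 = 26.6347
β = Cov / Var(R_m) = 48.3028 / 26.6347 = 1.8135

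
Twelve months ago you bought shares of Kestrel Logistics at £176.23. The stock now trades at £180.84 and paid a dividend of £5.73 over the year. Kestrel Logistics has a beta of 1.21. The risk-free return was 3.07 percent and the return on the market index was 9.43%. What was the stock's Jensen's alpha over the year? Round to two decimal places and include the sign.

Realised HPR = (P1 + D1 − P0) / P0 = (180.84 + 5.73 − 176.23) / 176.23 = 10.34 / 176.23 = 5.8673%
MRP = 9.43% − 3.07% = 6.36%
CAPM required = R_f + β·MRP = 3.07% + 1.21 × 6.36% = 10.7656%
α = realised − required = 5.8673% − 10.7656% = -4.90%

-4.90%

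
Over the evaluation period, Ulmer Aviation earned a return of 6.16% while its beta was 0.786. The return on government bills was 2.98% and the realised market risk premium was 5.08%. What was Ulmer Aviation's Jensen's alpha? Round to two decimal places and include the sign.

-0.81%

CAPM benchmark = R_f + β(R_m − R_f) = 2.98% + 0.786 × 5.08% = 6.97288%
α = actual − benchmark = 6.16% − 6.97288% = -0.81%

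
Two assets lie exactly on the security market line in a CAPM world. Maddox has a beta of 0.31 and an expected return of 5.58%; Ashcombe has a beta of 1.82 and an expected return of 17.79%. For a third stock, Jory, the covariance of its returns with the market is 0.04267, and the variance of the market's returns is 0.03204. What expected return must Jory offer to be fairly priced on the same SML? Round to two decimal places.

MRP = (17.79% − 5.58%) / (1.82 − 0.31) = 8.0861%
R_f = 5.58% − 0.31 × 8.0861% = 3.0733%
β_Jory = Cov / Var(R_m) = 0.04267 / 0.03204 = 1.3318
E(R_Jory) = R_f + β × MRP = 3.0733% + 1.3318 × 8.0861% = 13.84%

13.84%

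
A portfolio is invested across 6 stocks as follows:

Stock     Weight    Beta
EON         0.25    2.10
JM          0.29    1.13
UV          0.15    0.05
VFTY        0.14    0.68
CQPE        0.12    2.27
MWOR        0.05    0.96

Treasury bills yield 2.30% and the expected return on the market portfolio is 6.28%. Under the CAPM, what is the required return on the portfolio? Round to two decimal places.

β_P = Σ w_i β_i = 0.25×2.10 + 0.29×1.13 + 0.15×0.05 + 0.14×0.68 + 0.12×2.27 + 0.05×0.96 = 1.2758
MRP = 6.28% − 2.30% = 3.98%
E(R_P) = R_f + β_P × MRP = 2.30% + 1.2758 × 3.98% = 7.38%

7.38%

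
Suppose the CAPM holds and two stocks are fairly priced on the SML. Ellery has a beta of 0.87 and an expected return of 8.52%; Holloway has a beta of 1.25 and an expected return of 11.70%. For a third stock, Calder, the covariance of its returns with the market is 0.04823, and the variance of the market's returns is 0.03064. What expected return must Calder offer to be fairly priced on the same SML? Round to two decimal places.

14.41%

MRP = (11.70% − 8.52%) / (1.25 − 0.87) = 8.3684%
R_f = 8.52% − 0.87 × 8.3684% = 1.2395%
β_Calder = Cov / Var(R_m) = 0.04823 / 0.03064 = 1.5741
E(R_Calder) = R_f + β × MRP = 1.2395% + 1.5741 × 8.3684% = 14.41%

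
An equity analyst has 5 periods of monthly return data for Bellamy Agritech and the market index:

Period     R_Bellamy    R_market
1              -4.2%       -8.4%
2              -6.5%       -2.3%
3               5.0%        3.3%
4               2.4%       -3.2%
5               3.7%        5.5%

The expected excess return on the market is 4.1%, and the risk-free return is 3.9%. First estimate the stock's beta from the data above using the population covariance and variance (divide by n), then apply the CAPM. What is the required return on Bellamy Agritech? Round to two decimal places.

6.58%

Mean R_i = (-4.2 − 6.5 + 5.0 + 2.4 + 3.7) / 5 = 0.0800%
Mean R_m = (-8.4 − 2.3 + 3.3 − 3.2 + 5.5) / 5 = -1.0200%
Σ(R_i − R̄_i)(R_m − R̄_m) = 79.8080  ⇒  Cov = 79.8080 / 5 = 15.9616
Σ(R_m − R̄_m)² = 122.0280  ⇒  Var(R_m) = 122.0280 / 5 = 24.4056
β = Cov / Var(R_m) = 15.9616 / 24.4056 = 0.6540
E(R) = R_f + β × MRP = 3.9% + 0.6540 × 4.1% = 6.58%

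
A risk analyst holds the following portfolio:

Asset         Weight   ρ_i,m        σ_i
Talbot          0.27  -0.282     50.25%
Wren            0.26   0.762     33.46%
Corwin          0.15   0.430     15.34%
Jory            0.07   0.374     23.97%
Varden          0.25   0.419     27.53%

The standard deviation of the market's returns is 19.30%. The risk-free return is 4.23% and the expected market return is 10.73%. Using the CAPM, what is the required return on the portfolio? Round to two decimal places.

β_Talbot = -0.282 × 50.25% / 19.30% = -0.7342
β_Wren = 0.762 × 33.46% / 19.30% = 1.3211
β_Corwin = 0.430 × 15.34% / 19.30% = 0.3418
β_Jory = 0.374 × 23.97% / 19.30% = 0.4645
β_Varden = 0.419 × 27.53% / 19.30% = 0.5977
β_P = Σ w_i β_i = 0.27×-0.7342 + 0.26×1.3211 + 0.15×0.3418 + 0.07×0.4645 + 0.25×0.5977 = 0.3785
MRP = 10.73% − 4.23% = 6.50%
E(R_P) = R_f + β_P × MRP = 4.23% + 0.3785 × 6.50% = 6.69%

6.69%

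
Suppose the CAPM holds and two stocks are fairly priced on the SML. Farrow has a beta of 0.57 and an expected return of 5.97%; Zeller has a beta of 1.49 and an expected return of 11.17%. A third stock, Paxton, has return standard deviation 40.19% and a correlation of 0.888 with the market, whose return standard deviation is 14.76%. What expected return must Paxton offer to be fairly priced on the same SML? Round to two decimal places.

16.41%

MRP = (11.17% − 5.97%) / (1.49 − 0.57) = 5.6522%
R_f = 5.97% − 0.57 × 5.6522% = 2.7482%
β_Paxton = ρ·σ_i/σ_m = 0.888 × 40.19 / 14.76 = 2.4179
E(R_Paxton) = R_f + β × MRP = 2.7482% + 2.4179 × 5.6522% = 16.41%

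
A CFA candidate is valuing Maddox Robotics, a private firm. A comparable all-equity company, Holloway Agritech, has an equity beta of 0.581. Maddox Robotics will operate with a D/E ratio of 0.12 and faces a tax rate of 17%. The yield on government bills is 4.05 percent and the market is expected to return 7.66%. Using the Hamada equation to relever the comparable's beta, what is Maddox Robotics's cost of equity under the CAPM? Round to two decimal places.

6.36%

β_L = β_U × [1 + (1 − t)(D/E)] = 0.581 × [1 + (1 − 0.17) × 0.12]
    = 0.581 × [1 + 0.83 × 0.12] = 0.581 × 1.0996 = 0.6389
MRP = 7.66% − 4.05% = 3.61%
E(R) = R_f + β_L × MRP = 4.05% + 0.6389 × 3.61% = 6.36%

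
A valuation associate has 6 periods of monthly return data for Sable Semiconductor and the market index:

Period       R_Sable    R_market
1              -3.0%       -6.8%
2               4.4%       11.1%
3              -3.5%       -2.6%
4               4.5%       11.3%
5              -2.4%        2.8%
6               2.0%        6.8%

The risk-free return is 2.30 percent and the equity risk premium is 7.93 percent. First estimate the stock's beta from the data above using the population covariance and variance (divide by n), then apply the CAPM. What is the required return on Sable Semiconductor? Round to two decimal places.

6.04%

Mean R_i = (-3.0 + 4.4 − 3.5 + 4.5 − 2.4 + 2.0) / 6 = 0.3333%
Mean R_m = (-6.8 + 11.1 − 2.6 + 11.3 + 2.8 + 6.8) / 6 = 3.7667%
Σ(R_i − R̄_i)(R_m − R̄_m) = 128.5367  ⇒  Cov = 128.5367 / 6 = 21.4228
Σ(R_m − R̄_m)² = 272.8533  ⇒  Var(R_m) = 272.8533 / 6 = 45.4756
β = Cov / Var(R_m) = 21.4228 / 45.4756 = 0.4711
E(R) = R_f + β × MRP = 2.30% + 0.4711 × 7.93% = 6.04%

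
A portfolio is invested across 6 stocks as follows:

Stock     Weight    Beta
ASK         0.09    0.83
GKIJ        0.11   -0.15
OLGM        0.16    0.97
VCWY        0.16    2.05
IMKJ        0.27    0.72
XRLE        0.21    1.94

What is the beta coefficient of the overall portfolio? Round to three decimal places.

1.143

β_P = Σ w_i β_i = 0.09×0.83 + 0.11×-0.15 + 0.16×0.97 + 0.16×2.05 + 0.27×0.72 + 0.21×1.94 = 1.1432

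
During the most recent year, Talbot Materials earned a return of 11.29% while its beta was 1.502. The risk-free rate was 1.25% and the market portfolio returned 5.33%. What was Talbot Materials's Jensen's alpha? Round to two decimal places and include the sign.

Market excess return = 5.33% − 1.25% = 4.08%
CAPM benchmark = R_f + β(R_m − R_f) = 1.25% + 1.502 × 4.08% = 7.37816%
α = actual − benchmark = 11.29% − 7.37816% = +3.91%

+3.91%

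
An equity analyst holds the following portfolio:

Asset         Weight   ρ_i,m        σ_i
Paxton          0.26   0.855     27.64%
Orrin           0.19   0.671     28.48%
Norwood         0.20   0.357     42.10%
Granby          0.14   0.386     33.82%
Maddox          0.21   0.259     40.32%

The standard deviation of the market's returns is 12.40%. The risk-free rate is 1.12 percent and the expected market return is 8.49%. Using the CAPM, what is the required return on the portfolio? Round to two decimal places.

β_Paxton = 0.855 × 27.64% / 12.40% = 1.9058
β_Orrin = 0.671 × 28.48% / 12.40% = 1.5411
β_Norwood = 0.357 × 42.10% / 12.40% = 1.2121
β_Granby = 0.386 × 33.82% / 12.40% = 1.0528
β_Maddox = 0.259 × 40.32% / 12.40% = 0.8422
β_P = Σ w_i β_i = 0.26×1.9058 + 0.19×1.5411 + 0.20×1.2121 + 0.14×1.0528 + 0.21×0.8422 = 1.3550
MRP = 8.49% − 1.12% = 7.37%
E(R_P) = R_f + β_P × MRP = 1.12% + 1.3550 × 7.37% = 11.11%

11.11%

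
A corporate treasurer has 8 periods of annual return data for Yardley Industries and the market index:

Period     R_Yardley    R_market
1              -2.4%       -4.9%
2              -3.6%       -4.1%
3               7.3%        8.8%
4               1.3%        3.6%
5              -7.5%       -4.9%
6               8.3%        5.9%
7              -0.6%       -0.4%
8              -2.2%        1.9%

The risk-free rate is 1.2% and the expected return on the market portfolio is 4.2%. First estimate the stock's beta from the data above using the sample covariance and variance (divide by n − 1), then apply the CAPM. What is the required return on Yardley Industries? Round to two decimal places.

4.00%

Mean R_i = (-2.4 − 3.6 + 7.3 + 1.3 − 7.5 + 8.3 − 0.6 − 2.2) / 8 = 0.0750%
Mean R_m = (-4.9 − 4.1 + 8.8 + 3.6 − 4.9 + 5.9 − 0.4 + 1.9) / 8 = 0.7375%
Σ(R_i − R̄_i)(R_m − R̄_m) = 176.7775  ⇒  Cov = 176.7775 / 7 = 25.2539
Σ(R_m − R̄_m)² = 189.4588  ⇒  Var(R_m) = 189.4588 / 7 = 27.0655
β = Cov / Var(R_m) = 25.2539 / 27.0655 = 0.9331
MRP = 4.2% − 1.2% = 3.00%
E(R) = R_f + β × MRP = 1.2% + 0.9331 × 3.0% = 4.00%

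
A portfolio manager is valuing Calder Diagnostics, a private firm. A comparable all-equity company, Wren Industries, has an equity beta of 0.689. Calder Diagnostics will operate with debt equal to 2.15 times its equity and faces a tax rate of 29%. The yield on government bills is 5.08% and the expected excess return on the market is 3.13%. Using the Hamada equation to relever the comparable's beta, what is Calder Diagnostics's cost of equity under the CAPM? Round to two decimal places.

β_L = β_U × [1 + (1 − t)(D/E)] = 0.689 × [1 + (1 − 0.29) × 2.15]
    = 0.689 × [1 + 0.71 × 2.15] = 0.689 × 2.5265 = 1.7408
E(R) = R_f + β_L × MRP = 5.08% + 1.7408 × 3.13% = 10.53%

10.53%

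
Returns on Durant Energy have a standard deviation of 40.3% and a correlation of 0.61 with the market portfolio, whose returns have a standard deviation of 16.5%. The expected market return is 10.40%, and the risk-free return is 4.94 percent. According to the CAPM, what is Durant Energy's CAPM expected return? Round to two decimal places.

13.07%

β = ρ × σ_i / σ_m = 0.61 × 40.3% / 16.5% = 1.4899
MRP = 10.40% − 4.94% = 5.46%
E(R) = 4.94% + 1.4899 × 5.46% = 13.07%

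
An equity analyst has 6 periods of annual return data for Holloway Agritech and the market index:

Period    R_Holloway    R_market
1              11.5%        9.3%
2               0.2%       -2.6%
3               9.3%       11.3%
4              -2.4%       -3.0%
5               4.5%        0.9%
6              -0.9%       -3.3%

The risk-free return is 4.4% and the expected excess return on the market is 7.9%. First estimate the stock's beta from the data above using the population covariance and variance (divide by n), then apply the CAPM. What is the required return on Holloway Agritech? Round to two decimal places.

Mean R_i = (11.5 + 0.2 + 9.3 − 2.4 + 4.5 − 0.9) / 6 = 3.7000%
Mean R_m = (9.3 − 2.6 + 11.3 − 3.0 + 0.9 − 3.3) / 6 = 2.1000%
Σ(R_i − R̄_i)(R_m − R̄_m) = 179.1200  ⇒  Cov = 179.1200 / 6 = 29.8533
Σ(R_m − R̄_m)² = 215.1800  ⇒  Var(R_m) = 215.1800 / 6 = 35.8633
β = Cov / Var(R_m) = 29.8533 / 35.8633 = 0.8324
E(R) = R_f + β × MRP = 4.4% + 0.8324 × 7.9% = 10.98%

10.98%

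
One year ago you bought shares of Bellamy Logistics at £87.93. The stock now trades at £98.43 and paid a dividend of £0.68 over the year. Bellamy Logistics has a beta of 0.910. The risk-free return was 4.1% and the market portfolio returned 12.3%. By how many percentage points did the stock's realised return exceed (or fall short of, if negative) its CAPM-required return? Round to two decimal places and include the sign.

+1.15%

Realised HPR = (P1 + D1 − P0) / P0 = (98.43 + 0.68 − 87.93) / 87.93 = 11.18 / 87.93 = 12.7147%
MRP = 12.3% − 4.1% = 8.20%
CAPM required = R_f + β·MRP = 4.1% + 0.910 × 8.2% = 11.5620%
α = realised − required = 12.7147% − 11.5620% = +1.15%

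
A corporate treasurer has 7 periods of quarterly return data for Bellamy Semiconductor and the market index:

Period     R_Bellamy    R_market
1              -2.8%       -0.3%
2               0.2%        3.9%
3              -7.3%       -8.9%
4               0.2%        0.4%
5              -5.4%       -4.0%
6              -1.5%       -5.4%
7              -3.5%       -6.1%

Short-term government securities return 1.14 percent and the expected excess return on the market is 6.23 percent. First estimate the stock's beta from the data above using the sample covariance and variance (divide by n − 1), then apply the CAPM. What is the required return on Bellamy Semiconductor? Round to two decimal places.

Mean R_i = (-2.8 + 0.2 − 7.3 + 0.2 − 5.4 − 1.5 − 3.5) / 7 = -2.8714%
Mean R_m = (-0.3 + 3.9 − 8.9 + 0.4 − 4.0 − 5.4 − 6.1) / 7 = -2.9143%
Σ(R_i − R̄_i)(R_m − R̄_m) = 59.1429  ⇒  Cov = 59.1429 / 6 = 9.8572
Σ(R_m − R̄_m)² = 117.5886  ⇒  Var(R_m) = 117.5886 / 6 = 19.5981
β = Cov / Var(R_m) = 9.8572 / 19.5981 = 0.5030
E(R) = R_f + β × MRP = 1.14% + 0.5030 × 6.23% = 4.27%

4.27%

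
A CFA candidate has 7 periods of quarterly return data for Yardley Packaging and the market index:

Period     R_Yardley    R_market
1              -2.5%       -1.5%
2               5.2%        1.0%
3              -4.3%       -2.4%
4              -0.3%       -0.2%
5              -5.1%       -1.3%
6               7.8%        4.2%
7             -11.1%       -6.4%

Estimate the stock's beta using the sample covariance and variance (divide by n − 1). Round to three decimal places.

1.902

Mean R_i = (-2.5 + 5.2 − 4.3 − 0.3 − 5.1 + 7.8 − 11.1) / 7 = -1.4714%
Mean R_m = (-1.5 + 1.0 − 2.4 − 0.2 − 1.3 + 4.2 − 6.4) / 7 = -0.9429%
Σ(R_i − R̄_i)(R_m − R̄_m) = 120.0486  ⇒  Cov = 120.0486 / 6 = 20.0081
Σ(R_m − R̄_m)² = 63.1171  ⇒  Var(R_m) = 63.1171 / 6 = 10.5195
β = Cov / Var(R_m) = 20.0081 / 10.5195 = 1.9020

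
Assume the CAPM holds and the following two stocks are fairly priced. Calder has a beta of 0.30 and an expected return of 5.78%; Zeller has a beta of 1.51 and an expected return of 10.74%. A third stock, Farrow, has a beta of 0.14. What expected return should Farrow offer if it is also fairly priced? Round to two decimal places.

MRP (SML slope) = (10.74% − 5.78%) / (1.51 − 0.30) = 4.96% / 1.21 = 4.0992%
R_f (intercept) = 5.78% − 0.30 × 4.0992% = 4.5502%
E(R_Farrow) = R_f + β × MRP = 4.5502% + 0.14 × 4.0992% = 5.12%

5.12%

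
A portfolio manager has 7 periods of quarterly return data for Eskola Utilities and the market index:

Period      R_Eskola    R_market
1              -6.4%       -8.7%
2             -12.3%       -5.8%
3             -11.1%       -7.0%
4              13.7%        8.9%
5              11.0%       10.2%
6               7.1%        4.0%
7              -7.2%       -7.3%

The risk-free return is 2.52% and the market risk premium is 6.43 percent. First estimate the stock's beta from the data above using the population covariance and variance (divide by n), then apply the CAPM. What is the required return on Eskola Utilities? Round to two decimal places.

Mean R_i = (-6.4 − 12.3 − 11.1 + 13.7 + 11.0 + 7.1 − 7.2) / 7 = -0.7429%
Mean R_m = (-8.7 − 5.8 − 7.0 + 8.9 + 10.2 + 4.0 − 7.3) / 7 = -0.8143%
Σ(R_i − R̄_i)(R_m − R̄_m) = 515.5757  ⇒  Cov = 515.5757 / 7 = 73.6537
Σ(R_m − R̄_m)² = 406.2286  ⇒  Var(R_m) = 406.2286 / 7 = 58.0327
β = Cov / Var(R_m) = 73.6537 / 58.0327 = 1.2692
E(R) = R_f + β × MRP = 2.52% + 1.2692 × 6.43% = 10.68%

10.68%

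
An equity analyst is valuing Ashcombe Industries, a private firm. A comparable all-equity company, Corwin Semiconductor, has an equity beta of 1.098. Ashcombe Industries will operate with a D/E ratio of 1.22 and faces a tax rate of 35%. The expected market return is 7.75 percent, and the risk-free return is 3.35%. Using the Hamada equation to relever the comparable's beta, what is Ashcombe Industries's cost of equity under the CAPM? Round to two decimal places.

12.01%

β_L = β_U × [1 + (1 − t)(D/E)] = 1.098 × [1 + (1 − 0.35) × 1.22]
    = 1.098 × [1 + 0.65 × 1.22] = 1.098 × 1.7930 = 1.9687
MRP = 7.75% − 3.35% = 4.40%
E(R) = R_f + β_L × MRP = 3.35% + 1.9687 × 4.40% = 12.01%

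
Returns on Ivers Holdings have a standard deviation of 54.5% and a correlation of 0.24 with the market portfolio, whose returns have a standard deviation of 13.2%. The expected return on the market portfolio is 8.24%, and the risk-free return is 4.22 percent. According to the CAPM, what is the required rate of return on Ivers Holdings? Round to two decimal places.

β = ρ × σ_i / σ_m = 0.24 × 54.5% / 13.2% = 0.9909
MRP = 8.24% − 4.22% = 4.02%
E(R) = 4.22% + 0.9909 × 4.02% = 8.20%

8.20%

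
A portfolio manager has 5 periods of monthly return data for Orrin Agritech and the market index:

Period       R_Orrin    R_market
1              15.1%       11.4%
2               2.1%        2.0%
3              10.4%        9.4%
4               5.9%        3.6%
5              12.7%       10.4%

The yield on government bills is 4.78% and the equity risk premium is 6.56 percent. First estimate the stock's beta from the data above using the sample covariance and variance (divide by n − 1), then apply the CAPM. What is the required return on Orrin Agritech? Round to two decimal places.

12.68%

Mean R_i = (15.1 + 2.1 + 10.4 + 5.9 + 12.7) / 5 = 9.2400%
Mean R_m = (11.4 + 2.0 + 9.4 + 3.6 + 10.4) / 5 = 7.3600%
Σ(R_i − R̄_i)(R_m − R̄_m) = 87.3880  ⇒  Cov = 87.3880 / 4 = 21.8470
Σ(R_m − R̄_m)² = 72.5920  ⇒  Var(R_m) = 72.5920 / 4 = 18.1480
β = Cov / Var(R_m) = 21.8470 / 18.1480 = 1.2038
E(R) = R_f + β × MRP = 4.78% + 1.2038 × 6.56% = 12.68%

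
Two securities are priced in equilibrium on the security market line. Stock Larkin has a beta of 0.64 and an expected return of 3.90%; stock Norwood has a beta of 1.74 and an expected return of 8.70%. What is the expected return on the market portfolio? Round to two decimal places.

5.47%

Both satisfy E(R) = R_f + β·MRP, so the slope of the SML is
MRP = (8.70% − 3.90%) / (1.74 − 0.64) = 4.80% / 1.10 = 4.3636%
R_f = E(R_Larkin) − β_Larkin·MRP = 3.90% − 0.64 × 4.3636% = 1.1073%
E(R_m) = R_f + MRP = 1.1073% + 4.3636% = 5.47%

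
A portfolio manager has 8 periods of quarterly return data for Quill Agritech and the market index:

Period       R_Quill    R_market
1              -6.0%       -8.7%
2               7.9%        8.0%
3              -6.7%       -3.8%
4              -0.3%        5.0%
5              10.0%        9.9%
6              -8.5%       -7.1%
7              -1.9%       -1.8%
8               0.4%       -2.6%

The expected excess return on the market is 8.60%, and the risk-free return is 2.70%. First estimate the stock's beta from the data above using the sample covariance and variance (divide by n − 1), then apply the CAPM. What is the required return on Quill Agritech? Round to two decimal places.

Mean R_i = (-6.0 + 7.9 − 6.7 − 0.3 + 10.0 − 8.5 − 1.9 + 0.4) / 8 = -0.6375%
Mean R_m = (-8.7 + 8.0 − 3.8 + 5.0 + 9.9 − 7.1 − 1.8 − 2.6) / 8 = -0.1375%
Σ(R_i − R̄_i)(R_m − R̄_m) = 300.3888  ⇒  Cov = 300.3888 / 7 = 42.9127
Σ(R_m − R̄_m)² = 337.3988  ⇒  Var(R_m) = 337.3988 / 7 = 48.1998
β = Cov / Var(R_m) = 42.9127 / 48.1998 = 0.8903
E(R) = R_f + β × MRP = 2.70% + 0.8903 × 8.60% = 10.36%

10.36%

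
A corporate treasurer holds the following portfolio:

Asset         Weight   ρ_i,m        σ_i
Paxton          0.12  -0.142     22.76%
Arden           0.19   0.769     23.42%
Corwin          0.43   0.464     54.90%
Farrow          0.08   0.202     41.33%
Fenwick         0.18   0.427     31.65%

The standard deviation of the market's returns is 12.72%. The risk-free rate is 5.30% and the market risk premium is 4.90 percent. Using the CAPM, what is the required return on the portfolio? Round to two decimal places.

β_Paxton = -0.142 × 22.76% / 12.72% = -0.2541
β_Arden = 0.769 × 23.42% / 12.72% = 1.4159
β_Corwin = 0.464 × 54.90% / 12.72% = 2.0026
β_Farrow = 0.202 × 41.33% / 12.72% = 0.6563
β_Fenwick = 0.427 × 31.65% / 12.72% = 1.0625
β_P = Σ w_i β_i = 0.12×-0.2541 + 0.19×1.4159 + 0.43×2.0026 + 0.08×0.6563 + 0.18×1.0625 = 1.3434
E(R_P) = R_f + β_P × MRP = 5.30% + 1.3434 × 4.90% = 11.88%

11.88%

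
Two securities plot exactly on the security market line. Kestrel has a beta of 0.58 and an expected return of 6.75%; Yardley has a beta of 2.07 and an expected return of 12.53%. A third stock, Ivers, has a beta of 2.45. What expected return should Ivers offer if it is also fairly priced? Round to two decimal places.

MRP (SML slope) = (12.53% − 6.75%) / (2.07 − 0.58) = 5.78% / 1.49 = 3.8792%
R_f (intercept) = 6.75% − 0.58 × 3.8792% = 4.5001%
E(R_Ivers) = R_f + β × MRP = 4.5001% + 2.45 × 3.8792% = 14.00%

14.00%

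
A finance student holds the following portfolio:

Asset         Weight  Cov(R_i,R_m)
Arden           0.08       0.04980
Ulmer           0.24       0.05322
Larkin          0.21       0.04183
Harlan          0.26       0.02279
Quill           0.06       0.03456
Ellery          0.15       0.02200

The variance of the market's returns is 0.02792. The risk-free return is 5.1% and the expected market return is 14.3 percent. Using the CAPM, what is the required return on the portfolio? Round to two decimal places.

β_Arden = 0.04980 / 0.02792 = 1.7837
β_Ulmer = 0.05322 / 0.02792 = 1.9062
β_Larkin = 0.04183 / 0.02792 = 1.4982
β_Harlan = 0.02279 / 0.02792 = 0.8163
β_Quill = 0.03456 / 0.02792 = 1.2378
β_Ellery = 0.02200 / 0.02792 = 0.7880
β_P = Σ w_i β_i = 0.08×1.7837 + 0.24×1.9062 + 0.21×1.4982 + 0.26×0.8163 + 0.06×1.2378 + 0.15×0.7880 = 1.3195
MRP = 14.3% − 5.1% = 9.20%
E(R_P) = R_f + β_P × MRP = 5.1% + 1.3195 × 9.2% = 17.24%

17.24%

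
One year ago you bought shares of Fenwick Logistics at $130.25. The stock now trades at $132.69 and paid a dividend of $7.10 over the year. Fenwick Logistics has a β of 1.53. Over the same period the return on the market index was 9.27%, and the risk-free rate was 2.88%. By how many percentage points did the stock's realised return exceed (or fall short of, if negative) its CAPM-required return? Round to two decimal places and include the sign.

Realised HPR = (P1 + D1 − P0) / P0 = (132.69 + 7.10 − 130.25) / 130.25 = 9.54 / 130.25 = 7.3244%
MRP = 9.27% − 2.88% = 6.39%
CAPM required = R_f + β·MRP = 2.88% + 1.53 × 6.39% = 12.6567%
α = realised − required = 7.3244% − 12.6567% = -5.33%

-5.33%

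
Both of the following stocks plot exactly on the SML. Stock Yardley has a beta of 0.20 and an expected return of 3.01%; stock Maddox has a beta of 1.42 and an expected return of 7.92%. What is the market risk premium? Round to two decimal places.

4.02%

Both satisfy E(R) = R_f + β·MRP, so the slope of the SML is
MRP = (7.92% − 3.01%) / (1.42 − 0.20) = 4.91% / 1.22 = 4.0246%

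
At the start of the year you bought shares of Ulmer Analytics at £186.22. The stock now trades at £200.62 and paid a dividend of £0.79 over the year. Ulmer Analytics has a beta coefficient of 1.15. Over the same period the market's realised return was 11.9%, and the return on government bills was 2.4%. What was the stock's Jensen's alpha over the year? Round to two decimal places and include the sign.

-5.17%

Realised HPR = (P1 + D1 − P0) / P0 = (200.62 + 0.79 − 186.22) / 186.22 = 15.19 / 186.22 = 8.1570%
MRP = 11.9% − 2.4% = 9.50%
CAPM required = R_f + β·MRP = 2.4% + 1.15 × 9.5% = 13.3250%
α = realised − required = 8.1570% − 13.3250% = -5.17%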